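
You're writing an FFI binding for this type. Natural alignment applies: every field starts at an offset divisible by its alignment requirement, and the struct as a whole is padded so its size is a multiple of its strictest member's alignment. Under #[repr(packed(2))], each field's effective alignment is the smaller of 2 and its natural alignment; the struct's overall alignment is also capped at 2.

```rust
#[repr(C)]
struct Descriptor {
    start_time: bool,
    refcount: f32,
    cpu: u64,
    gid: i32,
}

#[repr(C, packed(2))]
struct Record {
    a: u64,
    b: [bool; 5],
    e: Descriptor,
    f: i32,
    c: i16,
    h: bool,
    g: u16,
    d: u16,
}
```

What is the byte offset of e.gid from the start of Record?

30

Descriptor: start_time at 0 (size 1, align 1) → ends 1; pad 3 to align 4 for refcount; refcount at 4 (size 4, align 4) → ends 8; cpu at 8 (size 8, align 8) → ends 16; gid at 16 (size 4, align 4) → ends 20; tail pad 4 to reach multiple of 8; total 24 bytes, alignment 8
a at 0 (size 8, align 2) → ends 8
b at 8 (size 5, align 1) → ends 13
pad 1 to align 2 for e
e at 14 (size 24, align 2) → ends 38
within Descriptor: gid at 16
14 + 16 = 30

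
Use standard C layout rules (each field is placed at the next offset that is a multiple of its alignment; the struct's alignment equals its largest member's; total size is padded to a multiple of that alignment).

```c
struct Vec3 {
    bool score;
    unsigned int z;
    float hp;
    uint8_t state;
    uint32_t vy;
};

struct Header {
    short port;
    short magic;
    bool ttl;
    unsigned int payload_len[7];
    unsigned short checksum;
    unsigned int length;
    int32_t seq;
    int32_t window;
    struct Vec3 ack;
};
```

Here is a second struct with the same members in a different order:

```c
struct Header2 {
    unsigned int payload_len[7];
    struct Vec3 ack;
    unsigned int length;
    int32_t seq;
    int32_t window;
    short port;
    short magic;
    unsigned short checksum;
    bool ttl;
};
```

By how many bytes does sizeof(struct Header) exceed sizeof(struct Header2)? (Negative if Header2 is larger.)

4

Vec3: score at 0 (size 1, align 1) → ends 1; pad 3 to align 4 for z; z at 4 (size 4, align 4) → ends 8; hp at 8 (size 4, align 4) → ends 12; state at 12 (size 1, align 1) → ends 13; pad 3 to align 4 for vy; vy at 16 (size 4, align 4) → ends 20; total 20 bytes, alignment 4
port at 0 (size 2, align 2) → ends 2
magic at 2 (size 2, align 2) → ends 4
ttl at 4 (size 1, align 1) → ends 5
pad 3 to align 4 for payload_len
payload_len at 8 (size 28, align 4) → ends 36
checksum at 36 (size 2, align 2) → ends 38
pad 2 to align 4 for length
length at 40 (size 4, align 4) → ends 44
seq at 44 (size 4, align 4) → ends 48
window at 48 (size 4, align 4) → ends 52
ack at 52 (size 20, align 4) → ends 72
total 72 bytes, alignment 4
— Header2 —
payload_len at 0 (size 28, align 4) → ends 28
ack at 28 (size 20, align 4) → ends 48
length at 48 (size 4, align 4) → ends 52
seq at 52 (size 4, align 4) → ends 56
window at 56 (size 4, align 4) → ends 60
port at 60 (size 2, align 2) → ends 62
magic at 62 (size 2, align 2) → ends 64
checksum at 64 (size 2, align 2) → ends 66
ttl at 66 (size 1, align 1) → ends 67
tail pad 1 to reach multiple of 4
total 68 bytes, alignment 4
72 − 68 = 4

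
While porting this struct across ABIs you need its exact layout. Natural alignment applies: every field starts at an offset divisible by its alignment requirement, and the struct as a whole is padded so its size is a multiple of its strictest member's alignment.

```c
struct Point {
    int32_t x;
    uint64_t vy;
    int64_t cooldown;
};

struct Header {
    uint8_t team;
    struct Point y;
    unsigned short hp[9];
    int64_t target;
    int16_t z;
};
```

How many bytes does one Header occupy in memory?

72 bytes

Point: 0..4  x  (4B, 4-aligned); 4..8  -- padding (4B); 8..16  vy  (8B, 8-aligned); 16..24  cooldown  (8B, 8-aligned); sizeof = 24, alignof = 8
0..1  team  (1B, 1-aligned)
1..8  -- padding (7B)
8..32  y  (24B, 8-aligned)
32..50  hp  (18B, 2-aligned)
50..56  -- padding (6B)
56..64  target  (8B, 8-aligned)
64..66  z  (2B, 2-aligned)
66..72  -- tail padding (6B)
sizeof = 72, alignof = 8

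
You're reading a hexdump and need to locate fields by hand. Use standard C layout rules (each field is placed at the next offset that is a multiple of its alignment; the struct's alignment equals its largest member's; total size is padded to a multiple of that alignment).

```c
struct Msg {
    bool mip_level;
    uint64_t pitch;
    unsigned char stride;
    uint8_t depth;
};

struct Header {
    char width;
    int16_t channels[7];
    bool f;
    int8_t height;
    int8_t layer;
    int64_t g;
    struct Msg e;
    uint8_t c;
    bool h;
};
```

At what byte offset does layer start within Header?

Msg: 0..1  mip_level  (1B, 1-aligned); 1..8  -- padding (7B); 8..16  pitch  (8B, 8-aligned); 16..17  stride  (1B, 1-aligned); 17..18  depth  (1B, 1-aligned); 18..24  -- tail padding (6B); sizeof = 24, alignof = 8
0..1  width  (1B, 1-aligned)
1..2  -- padding (1B)
2..16  channels  (14B, 2-aligned)
16..17  f  (1B, 1-aligned)
17..18  height  (1B, 1-aligned)
18..19  layer  (1B, 1-aligned)

18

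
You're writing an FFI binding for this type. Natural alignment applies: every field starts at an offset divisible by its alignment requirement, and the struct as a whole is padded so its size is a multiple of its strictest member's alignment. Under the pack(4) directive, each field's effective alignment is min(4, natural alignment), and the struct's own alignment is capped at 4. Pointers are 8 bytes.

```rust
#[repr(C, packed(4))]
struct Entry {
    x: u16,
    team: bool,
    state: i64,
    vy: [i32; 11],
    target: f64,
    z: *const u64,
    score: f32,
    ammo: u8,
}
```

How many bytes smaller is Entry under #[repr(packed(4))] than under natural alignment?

natural layout:
  x at 0 (size 2, align 2) → ends 2
  team at 2 (size 1, align 1) → ends 3
  pad 5 to align 8 for state
  state at 8 (size 8, align 8) → ends 16
  vy at 16 (size 44, align 4) → ends 60
  pad 4 to align 8 for target
  target at 64 (size 8, align 8) → ends 72
  z at 72 (size 8, align 8) → ends 80
  score at 80 (size 4, align 4) → ends 84
  ammo at 84 (size 1, align 1) → ends 85
  tail pad 3 to reach multiple of 8
  total 88 bytes, alignment 8
packed(4) layout:
  x at 0 (size 2, align 2) → ends 2
  team at 2 (size 1, align 1) → ends 3
  pad 1 to align 4 for state
  state at 4 (size 8, align 4) → ends 12
  vy at 12 (size 44, align 4) → ends 56
  target at 56 (size 8, align 4) → ends 64
  z at 64 (size 8, align 4) → ends 72
  score at 72 (size 4, align 4) → ends 76
  ammo at 76 (size 1, align 1) → ends 77
  tail pad 3 to reach multiple of 4
  total 80 bytes, alignment 4
88 − 80 = 8

8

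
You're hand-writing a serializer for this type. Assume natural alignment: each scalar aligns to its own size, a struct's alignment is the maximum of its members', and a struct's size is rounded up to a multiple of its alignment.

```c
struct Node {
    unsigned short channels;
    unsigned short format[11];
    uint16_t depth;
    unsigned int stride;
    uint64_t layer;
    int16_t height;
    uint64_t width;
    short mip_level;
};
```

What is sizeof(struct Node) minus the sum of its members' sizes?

14

0..2  channels  (2B, 2-aligned)
2..24  format  (22B, 2-aligned)
24..26  depth  (2B, 2-aligned)
26..28  -- padding (2B)
28..32  stride  (4B, 4-aligned)
32..40  layer  (8B, 8-aligned)
40..42  height  (2B, 2-aligned)
42..48  -- padding (6B)
48..56  width  (8B, 8-aligned)
56..58  mip_level  (2B, 2-aligned)
58..64  -- tail padding (6B)
sizeof = 64, alignof = 8
data bytes 50, size 64 → padding 14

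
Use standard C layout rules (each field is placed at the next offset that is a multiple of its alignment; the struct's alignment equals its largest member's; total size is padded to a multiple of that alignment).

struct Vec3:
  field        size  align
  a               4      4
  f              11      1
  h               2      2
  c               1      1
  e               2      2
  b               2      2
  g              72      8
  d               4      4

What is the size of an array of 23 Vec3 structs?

2392

a at 0 (size 4, align 4) → ends 4
f at 4 (size 11, align 1) → ends 15
pad 1 to align 2 for h
h at 16 (size 2, align 2) → ends 18
c at 18 (size 1, align 1) → ends 19
pad 1 to align 2 for e
e at 20 (size 2, align 2) → ends 22
b at 22 (size 2, align 2) → ends 24
g at 24 (size 72, align 8) → ends 96
d at 96 (size 4, align 4) → ends 100
tail pad 4 to reach multiple of 8
total 104 bytes, alignment 8
array of 23: 23 × 104 = 2392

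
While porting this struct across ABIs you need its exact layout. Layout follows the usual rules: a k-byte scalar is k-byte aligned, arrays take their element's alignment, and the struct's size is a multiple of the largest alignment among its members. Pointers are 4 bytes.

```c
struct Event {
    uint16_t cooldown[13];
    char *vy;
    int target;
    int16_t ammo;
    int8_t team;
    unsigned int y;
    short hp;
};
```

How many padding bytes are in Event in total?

cooldown at 0 (size 26, align 2) → ends 26
pad 2 to align 4 for vy
vy at 28 (size 4, align 4) → ends 32
target at 32 (size 4, align 4) → ends 36
ammo at 36 (size 2, align 2) → ends 38
team at 38 (size 1, align 1) → ends 39
pad 1 to align 4 for y
y at 40 (size 4, align 4) → ends 44
hp at 44 (size 2, align 2) → ends 46
tail pad 2 to reach multiple of 4
total 48 bytes, alignment 4
data bytes 43, size 48 → padding 5

5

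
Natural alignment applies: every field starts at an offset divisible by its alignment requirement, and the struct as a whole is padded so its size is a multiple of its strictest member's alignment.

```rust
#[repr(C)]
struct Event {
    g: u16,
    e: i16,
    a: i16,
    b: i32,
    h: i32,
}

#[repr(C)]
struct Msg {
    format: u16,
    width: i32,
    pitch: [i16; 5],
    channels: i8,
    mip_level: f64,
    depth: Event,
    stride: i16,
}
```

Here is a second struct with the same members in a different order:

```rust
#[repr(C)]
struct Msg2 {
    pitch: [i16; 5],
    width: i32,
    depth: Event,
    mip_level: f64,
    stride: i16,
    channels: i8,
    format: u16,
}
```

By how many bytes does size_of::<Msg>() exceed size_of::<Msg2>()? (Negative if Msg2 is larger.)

Event: 0..2  g  (2B, 2-aligned); 2..4  e  (2B, 2-aligned); 4..6  a  (2B, 2-aligned); 6..8  -- padding (2B); 8..12  b  (4B, 4-aligned); 12..16  h  (4B, 4-aligned); sizeof = 16, alignof = 4
0..2  format  (2B, 2-aligned)
2..4  -- padding (2B)
4..8  width  (4B, 4-aligned)
8..18  pitch  (10B, 2-aligned)
18..19  channels  (1B, 1-aligned)
19..24  -- padding (5B)
24..32  mip_level  (8B, 8-aligned)
32..48  depth  (16B, 4-aligned)
48..50  stride  (2B, 2-aligned)
50..56  -- tail padding (6B)
sizeof = 56, alignof = 8
— Msg2 —
0..10  pitch  (10B, 2-aligned)
10..12  -- padding (2B)
12..16  width  (4B, 4-aligned)
16..32  depth  (16B, 4-aligned)
32..40  mip_level  (8B, 8-aligned)
40..42  stride  (2B, 2-aligned)
42..43  channels  (1B, 1-aligned)
43..44  -- padding (1B)
44..46  format  (2B, 2-aligned)
46..48  -- tail padding (2B)
sizeof = 48, alignof = 8
56 − 48 = 8

8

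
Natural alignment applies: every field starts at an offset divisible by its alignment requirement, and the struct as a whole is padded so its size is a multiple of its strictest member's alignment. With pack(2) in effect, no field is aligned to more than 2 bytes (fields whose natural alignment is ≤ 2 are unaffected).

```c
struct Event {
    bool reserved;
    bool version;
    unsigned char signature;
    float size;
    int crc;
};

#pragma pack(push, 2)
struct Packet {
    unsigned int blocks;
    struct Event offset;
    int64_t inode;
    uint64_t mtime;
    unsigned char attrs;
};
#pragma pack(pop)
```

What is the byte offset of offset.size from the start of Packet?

Event: 0..1  reserved  (1B, 1-aligned); 1..2  version  (1B, 1-aligned); 2..3  signature  (1B, 1-aligned); 3..4  -- padding (1B); 4..8  size  (4B, 4-aligned); 8..12  crc  (4B, 4-aligned); sizeof = 12, alignof = 4
0..4  blocks  (4B, 2-aligned)
4..16  offset  (12B, 2-aligned)
within Event: size at 4
4 + 4 = 8

8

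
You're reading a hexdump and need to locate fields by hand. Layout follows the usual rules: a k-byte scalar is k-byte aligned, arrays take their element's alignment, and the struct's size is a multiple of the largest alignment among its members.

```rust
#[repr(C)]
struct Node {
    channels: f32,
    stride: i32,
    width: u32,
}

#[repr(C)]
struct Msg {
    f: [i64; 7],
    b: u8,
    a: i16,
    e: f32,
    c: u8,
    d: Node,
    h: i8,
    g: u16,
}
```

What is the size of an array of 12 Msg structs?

Node: channels at 0 (size 4, align 4) → ends 4; stride at 4 (size 4, align 4) → ends 8; width at 8 (size 4, align 4) → ends 12; total 12 bytes, alignment 4
f at 0 (size 56, align 8) → ends 56
b at 56 (size 1, align 1) → ends 57
pad 1 to align 2 for a
a at 58 (size 2, align 2) → ends 60
e at 60 (size 4, align 4) → ends 64
c at 64 (size 1, align 1) → ends 65
pad 3 to align 4 for d
d at 68 (size 12, align 4) → ends 80
h at 80 (size 1, align 1) → ends 81
pad 1 to align 2 for g
g at 82 (size 2, align 2) → ends 84
tail pad 4 to reach multiple of 8
total 88 bytes, alignment 8
array of 12: 12 × 88 = 1056

1056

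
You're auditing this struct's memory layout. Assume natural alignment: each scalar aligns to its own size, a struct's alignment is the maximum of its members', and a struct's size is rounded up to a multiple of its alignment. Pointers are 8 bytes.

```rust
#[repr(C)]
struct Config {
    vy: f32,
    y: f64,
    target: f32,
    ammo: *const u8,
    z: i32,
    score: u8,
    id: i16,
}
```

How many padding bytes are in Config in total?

9

@0: vy [4B, align 4] → 4
+4 pad (align 8)
@8: y [8B, align 8] → 16
@16: target [4B, align 4] → 20
+4 pad (align 8)
@24: ammo [8B, align 8] → 32
@32: z [4B, align 4] → 36
@36: score [1B, align 1] → 37
+1 pad (align 2)
@38: id [2B, align 2] → 40
size 40, align 8
data bytes 31, size 40 → padding 9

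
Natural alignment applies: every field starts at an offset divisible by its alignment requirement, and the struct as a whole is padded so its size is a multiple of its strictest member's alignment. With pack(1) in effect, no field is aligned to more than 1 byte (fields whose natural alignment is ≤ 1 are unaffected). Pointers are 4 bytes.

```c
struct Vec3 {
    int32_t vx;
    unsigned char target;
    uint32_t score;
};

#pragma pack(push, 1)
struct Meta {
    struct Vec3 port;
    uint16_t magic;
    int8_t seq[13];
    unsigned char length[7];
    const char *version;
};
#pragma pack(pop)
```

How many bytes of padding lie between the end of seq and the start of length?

0

Vec3: 0..4  vx  (4B, 4-aligned); 4..5  target  (1B, 1-aligned); 5..8  -- padding (3B); 8..12  score  (4B, 4-aligned); sizeof = 12, alignof = 4
0..12  port  (12B, 1-aligned)
12..14  magic  (2B, 1-aligned)
14..27  seq  (13B, 1-aligned)
27..34  length  (7B, 1-aligned)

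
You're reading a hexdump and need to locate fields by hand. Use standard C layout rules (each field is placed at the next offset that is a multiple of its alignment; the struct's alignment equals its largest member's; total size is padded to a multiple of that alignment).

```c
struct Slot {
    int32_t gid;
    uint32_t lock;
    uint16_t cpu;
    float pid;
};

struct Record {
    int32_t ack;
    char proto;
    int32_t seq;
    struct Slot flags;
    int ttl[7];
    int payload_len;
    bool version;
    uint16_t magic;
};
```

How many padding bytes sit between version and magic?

Slot: 0..4  gid  (4B, 4-aligned); 4..8  lock  (4B, 4-aligned); 8..10  cpu  (2B, 2-aligned); 10..12  -- padding (2B); 12..16  pid  (4B, 4-aligned); sizeof = 16, alignof = 4
0..4  ack  (4B, 4-aligned)
4..5  proto  (1B, 1-aligned)
5..8  -- padding (3B)
8..12  seq  (4B, 4-aligned)
12..28  flags  (16B, 4-aligned)
28..56  ttl  (28B, 4-aligned)
56..60  payload_len  (4B, 4-aligned)
60..61  version  (1B, 1-aligned)
61..62  -- padding (1B)
62..64  magic  (2B, 2-aligned)

1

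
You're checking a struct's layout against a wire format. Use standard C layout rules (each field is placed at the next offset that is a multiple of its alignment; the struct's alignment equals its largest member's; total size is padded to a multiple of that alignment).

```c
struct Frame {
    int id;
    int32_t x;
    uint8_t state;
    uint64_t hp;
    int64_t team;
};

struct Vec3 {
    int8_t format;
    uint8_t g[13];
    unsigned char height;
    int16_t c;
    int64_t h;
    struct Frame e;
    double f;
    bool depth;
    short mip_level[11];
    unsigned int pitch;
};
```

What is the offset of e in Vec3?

32

Frame: @0: id [4B, align 4] → 4; @4: x [4B, align 4] → 8; @8: state [1B, align 1] → 9; +7 pad (align 8); @16: hp [8B, align 8] → 24; @24: team [8B, align 8] → 32; size 32, align 8
@0: format [1B, align 1] → 1
@1: g [13B, align 1] → 14
@14: height [1B, align 1] → 15
+1 pad (align 2)
@16: c [2B, align 2] → 18
+6 pad (align 8)
@24: h [8B, align 8] → 32
@32: e [32B, align 8] → 64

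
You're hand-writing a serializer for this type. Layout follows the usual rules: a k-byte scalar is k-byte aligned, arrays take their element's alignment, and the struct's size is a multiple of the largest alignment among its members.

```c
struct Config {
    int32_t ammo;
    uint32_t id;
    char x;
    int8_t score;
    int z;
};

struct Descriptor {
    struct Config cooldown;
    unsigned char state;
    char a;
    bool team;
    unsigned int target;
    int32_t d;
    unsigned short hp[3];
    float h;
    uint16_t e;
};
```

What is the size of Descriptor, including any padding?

44

Config: ammo at 0 (size 4, align 4) → ends 4; id at 4 (size 4, align 4) → ends 8; x at 8 (size 1, align 1) → ends 9; score at 9 (size 1, align 1) → ends 10; pad 2 to align 4 for z; z at 12 (size 4, align 4) → ends 16; total 16 bytes, alignment 4
cooldown at 0 (size 16, align 4) → ends 16
state at 16 (size 1, align 1) → ends 17
a at 17 (size 1, align 1) → ends 18
team at 18 (size 1, align 1) → ends 19
pad 1 to align 4 for target
target at 20 (size 4, align 4) → ends 24
d at 24 (size 4, align 4) → ends 28
hp at 28 (size 6, align 2) → ends 34
pad 2 to align 4 for h
h at 36 (size 4, align 4) → ends 40
e at 40 (size 2, align 2) → ends 42
tail pad 2 to reach multiple of 4
total 44 bytes, alignment 4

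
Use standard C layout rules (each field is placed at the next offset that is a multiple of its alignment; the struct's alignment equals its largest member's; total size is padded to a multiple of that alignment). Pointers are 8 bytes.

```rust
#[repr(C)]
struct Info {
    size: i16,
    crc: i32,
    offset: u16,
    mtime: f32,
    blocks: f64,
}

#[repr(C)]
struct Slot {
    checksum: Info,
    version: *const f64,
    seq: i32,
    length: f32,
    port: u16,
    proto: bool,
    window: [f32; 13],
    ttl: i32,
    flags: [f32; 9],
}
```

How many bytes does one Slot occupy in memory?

136

Info: @0: size [2B, align 2] → 2; +2 pad (align 4); @4: crc [4B, align 4] → 8; @8: offset [2B, align 2] → 10; +2 pad (align 4); @12: mtime [4B, align 4] → 16; @16: blocks [8B, align 8] → 24; size 24, align 8
@0: checksum [24B, align 8] → 24
@24: version [8B, align 8] → 32
@32: seq [4B, align 4] → 36
@36: length [4B, align 4] → 40
@40: port [2B, align 2] → 42
@42: proto [1B, align 1] → 43
+1 pad (align 4)
@44: window [52B, align 4] → 96
@96: ttl [4B, align 4] → 100
@100: flags [36B, align 4] → 136
size 136, align 8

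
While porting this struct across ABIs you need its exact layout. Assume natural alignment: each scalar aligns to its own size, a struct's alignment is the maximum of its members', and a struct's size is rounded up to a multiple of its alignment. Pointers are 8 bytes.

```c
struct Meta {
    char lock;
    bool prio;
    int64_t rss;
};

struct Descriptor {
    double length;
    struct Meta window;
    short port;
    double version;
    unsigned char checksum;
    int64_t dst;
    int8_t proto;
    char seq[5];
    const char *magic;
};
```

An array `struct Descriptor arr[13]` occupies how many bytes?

Meta: 0..1  lock  (1B, 1-aligned); 1..2  prio  (1B, 1-aligned); 2..8  -- padding (6B); 8..16  rss  (8B, 8-aligned); sizeof = 16, alignof = 8
0..8  length  (8B, 8-aligned)
8..24  window  (16B, 8-aligned)
24..26  port  (2B, 2-aligned)
26..32  -- padding (6B)
32..40  version  (8B, 8-aligned)
40..41  checksum  (1B, 1-aligned)
41..48  -- padding (7B)
48..56  dst  (8B, 8-aligned)
56..57  proto  (1B, 1-aligned)
57..62  seq  (5B, 1-aligned)
62..64  -- padding (2B)
64..72  magic  (8B, 8-aligned)
sizeof = 72, alignof = 8
array of 13: 13 × 72 = 936

936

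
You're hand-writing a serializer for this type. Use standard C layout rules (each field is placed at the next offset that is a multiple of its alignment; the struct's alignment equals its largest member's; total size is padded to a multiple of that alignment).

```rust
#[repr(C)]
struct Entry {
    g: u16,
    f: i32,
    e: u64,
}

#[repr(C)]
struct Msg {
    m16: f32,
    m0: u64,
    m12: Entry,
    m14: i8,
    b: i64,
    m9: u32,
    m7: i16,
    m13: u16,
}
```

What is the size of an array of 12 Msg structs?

Entry: g at 0 (size 2, align 2) → ends 2; pad 2 to align 4 for f; f at 4 (size 4, align 4) → ends 8; e at 8 (size 8, align 8) → ends 16; total 16 bytes, alignment 8
m16 at 0 (size 4, align 4) → ends 4
pad 4 to align 8 for m0
m0 at 8 (size 8, align 8) → ends 16
m12 at 16 (size 16, align 8) → ends 32
m14 at 32 (size 1, align 1) → ends 33
pad 7 to align 8 for b
b at 40 (size 8, align 8) → ends 48
m9 at 48 (size 4, align 4) → ends 52
m7 at 52 (size 2, align 2) → ends 54
m13 at 54 (size 2, align 2) → ends 56
total 56 bytes, alignment 8
array of 12: 12 × 56 = 672

672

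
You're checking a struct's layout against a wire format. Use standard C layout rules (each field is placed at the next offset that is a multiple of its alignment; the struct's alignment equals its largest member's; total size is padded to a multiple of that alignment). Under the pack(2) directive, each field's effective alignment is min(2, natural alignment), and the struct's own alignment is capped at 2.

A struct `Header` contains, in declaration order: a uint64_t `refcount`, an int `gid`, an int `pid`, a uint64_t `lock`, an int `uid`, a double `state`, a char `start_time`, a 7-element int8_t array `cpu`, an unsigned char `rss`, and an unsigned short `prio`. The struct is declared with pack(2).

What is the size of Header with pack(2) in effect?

0..8  refcount  (8B, 2-aligned)
8..12  gid  (4B, 2-aligned)
12..16  pid  (4B, 2-aligned)
16..24  lock  (8B, 2-aligned)
24..28  uid  (4B, 2-aligned)
28..36  state  (8B, 2-aligned)
36..37  start_time  (1B, 1-aligned)
37..44  cpu  (7B, 1-aligned)
44..45  rss  (1B, 1-aligned)
45..46  -- padding (1B)
46..48  prio  (2B, 2-aligned)
sizeof = 48, alignof = 2

48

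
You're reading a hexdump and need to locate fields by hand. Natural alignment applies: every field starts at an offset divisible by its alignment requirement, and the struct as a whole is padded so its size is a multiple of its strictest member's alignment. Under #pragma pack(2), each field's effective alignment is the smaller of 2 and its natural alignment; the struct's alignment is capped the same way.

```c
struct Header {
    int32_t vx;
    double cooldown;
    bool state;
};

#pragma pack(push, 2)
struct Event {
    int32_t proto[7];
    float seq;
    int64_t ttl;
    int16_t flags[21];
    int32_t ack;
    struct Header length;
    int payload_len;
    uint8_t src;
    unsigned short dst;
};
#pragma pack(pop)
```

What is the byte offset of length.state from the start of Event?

Header: @0: vx [4B, align 4] → 4; +4 pad (align 8); @8: cooldown [8B, align 8] → 16; @16: state [1B, align 1] → 17; +7 tail pad (align 8); size 24, align 8
@0: proto [28B, align 2] → 28
@28: seq [4B, align 2] → 32
@32: ttl [8B, align 2] → 40
@40: flags [42B, align 2] → 82
@82: ack [4B, align 2] → 86
@86: length [24B, align 2] → 110
within Header: state at 16
86 + 16 = 102

102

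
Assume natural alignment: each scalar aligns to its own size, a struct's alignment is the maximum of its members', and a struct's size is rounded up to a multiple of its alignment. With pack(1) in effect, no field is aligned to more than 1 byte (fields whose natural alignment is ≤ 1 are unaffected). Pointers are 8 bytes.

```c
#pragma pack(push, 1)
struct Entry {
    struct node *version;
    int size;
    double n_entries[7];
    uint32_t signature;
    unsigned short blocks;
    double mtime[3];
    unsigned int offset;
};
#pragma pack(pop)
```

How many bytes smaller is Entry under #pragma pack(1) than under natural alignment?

10

natural layout:
  0..8  version  (8B, 8-aligned)
  8..12  size  (4B, 4-aligned)
  12..16  -- padding (4B)
  16..72  n_entries  (56B, 8-aligned)
  72..76  signature  (4B, 4-aligned)
  76..78  blocks  (2B, 2-aligned)
  78..80  -- padding (2B)
  80..104  mtime  (24B, 8-aligned)
  104..108  offset  (4B, 4-aligned)
  108..112  -- tail padding (4B)
  sizeof = 112, alignof = 8
packed(1) layout:
  0..8  version  (8B, 1-aligned)
  8..12  size  (4B, 1-aligned)
  12..68  n_entries  (56B, 1-aligned)
  68..72  signature  (4B, 1-aligned)
  72..74  blocks  (2B, 1-aligned)
  74..98  mtime  (24B, 1-aligned)
  98..102  offset  (4B, 1-aligned)
  sizeof = 102, alignof = 1
112 − 102 = 10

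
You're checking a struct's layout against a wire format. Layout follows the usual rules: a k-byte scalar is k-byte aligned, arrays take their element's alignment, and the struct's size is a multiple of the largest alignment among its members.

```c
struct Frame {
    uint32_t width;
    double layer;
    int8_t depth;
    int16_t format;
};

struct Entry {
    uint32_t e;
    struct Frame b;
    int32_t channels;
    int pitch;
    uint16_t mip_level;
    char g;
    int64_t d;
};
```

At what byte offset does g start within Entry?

Frame: 0..4  width  (4B, 4-aligned); 4..8  -- padding (4B); 8..16  layer  (8B, 8-aligned); 16..17  depth  (1B, 1-aligned); 17..18  -- padding (1B); 18..20  format  (2B, 2-aligned); 20..24  -- tail padding (4B); sizeof = 24, alignof = 8
0..4  e  (4B, 4-aligned)
4..8  -- padding (4B)
8..32  b  (24B, 8-aligned)
32..36  channels  (4B, 4-aligned)
36..40  pitch  (4B, 4-aligned)
40..42  mip_level  (2B, 2-aligned)
42..43  g  (1B, 1-aligned)

42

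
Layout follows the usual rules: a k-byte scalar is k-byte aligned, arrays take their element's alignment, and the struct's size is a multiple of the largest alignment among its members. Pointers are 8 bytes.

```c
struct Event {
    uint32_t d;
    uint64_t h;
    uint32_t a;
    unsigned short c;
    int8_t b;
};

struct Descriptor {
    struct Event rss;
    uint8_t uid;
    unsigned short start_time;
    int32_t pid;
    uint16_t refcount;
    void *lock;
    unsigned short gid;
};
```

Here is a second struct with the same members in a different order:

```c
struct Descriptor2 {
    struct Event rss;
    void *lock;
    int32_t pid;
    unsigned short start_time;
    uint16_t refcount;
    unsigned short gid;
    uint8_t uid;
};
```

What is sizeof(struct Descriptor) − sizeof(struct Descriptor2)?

8

Event: 0..4  d  (4B, 4-aligned); 4..8  -- padding (4B); 8..16  h  (8B, 8-aligned); 16..20  a  (4B, 4-aligned); 20..22  c  (2B, 2-aligned); 22..23  b  (1B, 1-aligned); 23..24  -- tail padding (1B); sizeof = 24, alignof = 8
0..24  rss  (24B, 8-aligned)
24..25  uid  (1B, 1-aligned)
25..26  -- padding (1B)
26..28  start_time  (2B, 2-aligned)
28..32  pid  (4B, 4-aligned)
32..34  refcount  (2B, 2-aligned)
34..40  -- padding (6B)
40..48  lock  (8B, 8-aligned)
48..50  gid  (2B, 2-aligned)
50..56  -- tail padding (6B)
sizeof = 56, alignof = 8
— Descriptor2 —
0..24  rss  (24B, 8-aligned)
24..32  lock  (8B, 8-aligned)
32..36  pid  (4B, 4-aligned)
36..38  start_time  (2B, 2-aligned)
38..40  refcount  (2B, 2-aligned)
40..42  gid  (2B, 2-aligned)
42..43  uid  (1B, 1-aligned)
43..48  -- tail padding (5B)
sizeof = 48, alignof = 8
56 − 48 = 8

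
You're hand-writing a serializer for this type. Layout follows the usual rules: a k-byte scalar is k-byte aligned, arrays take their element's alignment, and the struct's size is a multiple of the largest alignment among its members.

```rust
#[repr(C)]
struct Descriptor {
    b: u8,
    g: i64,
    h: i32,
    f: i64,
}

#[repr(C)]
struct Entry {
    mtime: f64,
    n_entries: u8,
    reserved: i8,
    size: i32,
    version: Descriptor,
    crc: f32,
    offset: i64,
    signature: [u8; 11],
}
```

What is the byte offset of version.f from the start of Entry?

Descriptor: b at 0 (size 1, align 1) → ends 1; pad 7 to align 8 for g; g at 8 (size 8, align 8) → ends 16; h at 16 (size 4, align 4) → ends 20; pad 4 to align 8 for f; f at 24 (size 8, align 8) → ends 32; total 32 bytes, alignment 8
mtime at 0 (size 8, align 8) → ends 8
n_entries at 8 (size 1, align 1) → ends 9
reserved at 9 (size 1, align 1) → ends 10
pad 2 to align 4 for size
size at 12 (size 4, align 4) → ends 16
version at 16 (size 32, align 8) → ends 48
within Descriptor: f at 24
16 + 24 = 40

40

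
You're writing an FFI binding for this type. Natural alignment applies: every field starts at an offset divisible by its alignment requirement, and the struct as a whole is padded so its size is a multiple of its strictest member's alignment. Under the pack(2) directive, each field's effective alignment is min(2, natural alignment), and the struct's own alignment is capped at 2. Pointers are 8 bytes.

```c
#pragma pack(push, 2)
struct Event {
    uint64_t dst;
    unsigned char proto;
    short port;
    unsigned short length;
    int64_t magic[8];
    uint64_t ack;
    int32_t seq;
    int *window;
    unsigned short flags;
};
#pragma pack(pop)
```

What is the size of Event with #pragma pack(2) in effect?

100

@0: dst [8B, align 2] → 8
@8: proto [1B, align 1] → 9
+1 pad (align 2)
@10: port [2B, align 2] → 12
@12: length [2B, align 2] → 14
@14: magic [64B, align 2] → 78
@78: ack [8B, align 2] → 86
@86: seq [4B, align 2] → 90
@90: window [8B, align 2] → 98
@98: flags [2B, align 2] → 100
size 100, align 2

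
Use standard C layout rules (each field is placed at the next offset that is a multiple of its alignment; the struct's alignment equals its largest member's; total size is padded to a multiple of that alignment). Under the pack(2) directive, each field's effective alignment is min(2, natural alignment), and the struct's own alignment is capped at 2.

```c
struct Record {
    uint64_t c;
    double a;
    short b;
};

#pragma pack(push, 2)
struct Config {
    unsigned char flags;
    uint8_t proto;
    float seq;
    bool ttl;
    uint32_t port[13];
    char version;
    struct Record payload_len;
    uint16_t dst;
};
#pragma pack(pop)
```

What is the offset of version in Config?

60

Record: @0: c [8B, align 8] → 8; @8: a [8B, align 8] → 16; @16: b [2B, align 2] → 18; +6 tail pad (align 8); size 24, align 8
@0: flags [1B, align 1] → 1
@1: proto [1B, align 1] → 2
@2: seq [4B, align 2] → 6
@6: ttl [1B, align 1] → 7
+1 pad (align 2)
@8: port [52B, align 2] → 60
@60: version [1B, align 1] → 61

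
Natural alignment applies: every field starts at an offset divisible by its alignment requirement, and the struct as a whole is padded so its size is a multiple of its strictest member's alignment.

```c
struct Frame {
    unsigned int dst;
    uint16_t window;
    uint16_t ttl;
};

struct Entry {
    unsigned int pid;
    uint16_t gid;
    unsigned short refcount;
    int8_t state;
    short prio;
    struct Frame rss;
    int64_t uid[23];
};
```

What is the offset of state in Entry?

Frame: 0..4  dst  (4B, 4-aligned); 4..6  window  (2B, 2-aligned); 6..8  ttl  (2B, 2-aligned); sizeof = 8, alignof = 4
0..4  pid  (4B, 4-aligned)
4..6  gid  (2B, 2-aligned)
6..8  refcount  (2B, 2-aligned)
8..9  state  (1B, 1-aligned)

8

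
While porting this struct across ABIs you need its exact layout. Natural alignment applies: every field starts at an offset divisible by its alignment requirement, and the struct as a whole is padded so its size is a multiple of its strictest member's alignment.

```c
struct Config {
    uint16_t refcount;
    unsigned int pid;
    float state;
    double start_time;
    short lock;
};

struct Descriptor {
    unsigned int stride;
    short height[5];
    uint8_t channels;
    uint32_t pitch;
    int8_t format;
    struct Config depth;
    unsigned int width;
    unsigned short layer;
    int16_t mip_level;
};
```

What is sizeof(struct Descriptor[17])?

Config: 0..2  refcount  (2B, 2-aligned); 2..4  -- padding (2B); 4..8  pid  (4B, 4-aligned); 8..12  state  (4B, 4-aligned); 12..16  -- padding (4B); 16..24  start_time  (8B, 8-aligned); 24..26  lock  (2B, 2-aligned); 26..32  -- tail padding (6B); sizeof = 32, alignof = 8
0..4  stride  (4B, 4-aligned)
4..14  height  (10B, 2-aligned)
14..15  channels  (1B, 1-aligned)
15..16  -- padding (1B)
16..20  pitch  (4B, 4-aligned)
20..21  format  (1B, 1-aligned)
21..24  -- padding (3B)
24..56  depth  (32B, 8-aligned)
56..60  width  (4B, 4-aligned)
60..62  layer  (2B, 2-aligned)
62..64  mip_level  (2B, 2-aligned)
sizeof = 64, alignof = 8
array of 17: 17 × 64 = 1088

1088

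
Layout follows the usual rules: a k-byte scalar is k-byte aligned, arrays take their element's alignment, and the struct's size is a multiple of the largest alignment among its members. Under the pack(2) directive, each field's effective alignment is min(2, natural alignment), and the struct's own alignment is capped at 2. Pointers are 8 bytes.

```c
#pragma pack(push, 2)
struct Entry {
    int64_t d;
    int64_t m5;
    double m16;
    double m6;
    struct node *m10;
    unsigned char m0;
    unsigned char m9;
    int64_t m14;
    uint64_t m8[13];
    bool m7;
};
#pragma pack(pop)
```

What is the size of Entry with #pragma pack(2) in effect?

156

0..8  d  (8B, 2-aligned)
8..16  m5  (8B, 2-aligned)
16..24  m16  (8B, 2-aligned)
24..32  m6  (8B, 2-aligned)
32..40  m10  (8B, 2-aligned)
40..41  m0  (1B, 1-aligned)
41..42  m9  (1B, 1-aligned)
42..50  m14  (8B, 2-aligned)
50..154  m8  (104B, 2-aligned)
154..155  m7  (1B, 1-aligned)
155..156  -- tail padding (1B)
sizeof = 156, alignof = 2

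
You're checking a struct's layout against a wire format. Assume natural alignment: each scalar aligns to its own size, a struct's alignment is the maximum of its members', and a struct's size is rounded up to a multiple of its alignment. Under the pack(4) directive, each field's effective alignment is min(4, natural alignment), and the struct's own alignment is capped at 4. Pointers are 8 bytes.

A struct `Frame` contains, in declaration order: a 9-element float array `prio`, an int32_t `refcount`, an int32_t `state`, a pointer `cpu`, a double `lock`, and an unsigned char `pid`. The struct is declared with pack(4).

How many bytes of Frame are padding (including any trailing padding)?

3

0..36  prio  (36B, 4-aligned)
36..40  refcount  (4B, 4-aligned)
40..44  state  (4B, 4-aligned)
44..52  cpu  (8B, 4-aligned)
52..60  lock  (8B, 4-aligned)
60..61  pid  (1B, 1-aligned)
61..64  -- tail padding (3B)
sizeof = 64, alignof = 4
data bytes 61, size 64 → padding 3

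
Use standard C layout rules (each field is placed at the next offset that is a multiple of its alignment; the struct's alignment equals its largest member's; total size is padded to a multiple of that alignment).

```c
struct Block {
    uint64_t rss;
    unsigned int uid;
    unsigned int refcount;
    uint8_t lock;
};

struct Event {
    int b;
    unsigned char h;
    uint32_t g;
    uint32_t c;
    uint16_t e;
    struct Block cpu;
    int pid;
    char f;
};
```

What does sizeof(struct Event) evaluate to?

56 bytes

Block: @0: rss [8B, align 8] → 8; @8: uid [4B, align 4] → 12; @12: refcount [4B, align 4] → 16; @16: lock [1B, align 1] → 17; +7 tail pad (align 8); size 24, align 8
@0: b [4B, align 4] → 4
@4: h [1B, align 1] → 5
+3 pad (align 4)
@8: g [4B, align 4] → 12
@12: c [4B, align 4] → 16
@16: e [2B, align 2] → 18
+6 pad (align 8)
@24: cpu [24B, align 8] → 48
@48: pid [4B, align 4] → 52
@52: f [1B, align 1] → 53
+3 tail pad (align 8)
size 56, align 8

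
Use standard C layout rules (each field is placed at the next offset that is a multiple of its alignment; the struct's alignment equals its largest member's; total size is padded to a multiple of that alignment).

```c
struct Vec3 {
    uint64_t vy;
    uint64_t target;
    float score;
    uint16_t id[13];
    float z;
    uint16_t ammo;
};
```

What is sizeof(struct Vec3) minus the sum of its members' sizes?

4

@0: vy [8B, align 8] → 8
@8: target [8B, align 8] → 16
@16: score [4B, align 4] → 20
@20: id [26B, align 2] → 46
+2 pad (align 4)
@48: z [4B, align 4] → 52
@52: ammo [2B, align 2] → 54
+2 tail pad (align 8)
size 56, align 8
data bytes 52, size 56 → padding 4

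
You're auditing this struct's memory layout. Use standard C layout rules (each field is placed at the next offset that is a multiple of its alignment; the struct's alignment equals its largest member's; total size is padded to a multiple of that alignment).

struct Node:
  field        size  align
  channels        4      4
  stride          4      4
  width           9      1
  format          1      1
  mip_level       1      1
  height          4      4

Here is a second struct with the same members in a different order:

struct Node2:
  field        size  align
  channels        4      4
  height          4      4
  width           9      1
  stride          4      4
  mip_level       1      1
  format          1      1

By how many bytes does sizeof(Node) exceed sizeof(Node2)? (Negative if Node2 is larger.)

-4

0..4  channels  (4B, 4-aligned)
4..8  stride  (4B, 4-aligned)
8..17  width  (9B, 1-aligned)
17..18  format  (1B, 1-aligned)
18..19  mip_level  (1B, 1-aligned)
19..20  -- padding (1B)
20..24  height  (4B, 4-aligned)
sizeof = 24, alignof = 4
— Node2 —
0..4  channels  (4B, 4-aligned)
4..8  height  (4B, 4-aligned)
8..17  width  (9B, 1-aligned)
17..20  -- padding (3B)
20..24  stride  (4B, 4-aligned)
24..25  mip_level  (1B, 1-aligned)
25..26  format  (1B, 1-aligned)
26..28  -- tail padding (2B)
sizeof = 28, alignof = 4
24 − 28 = -4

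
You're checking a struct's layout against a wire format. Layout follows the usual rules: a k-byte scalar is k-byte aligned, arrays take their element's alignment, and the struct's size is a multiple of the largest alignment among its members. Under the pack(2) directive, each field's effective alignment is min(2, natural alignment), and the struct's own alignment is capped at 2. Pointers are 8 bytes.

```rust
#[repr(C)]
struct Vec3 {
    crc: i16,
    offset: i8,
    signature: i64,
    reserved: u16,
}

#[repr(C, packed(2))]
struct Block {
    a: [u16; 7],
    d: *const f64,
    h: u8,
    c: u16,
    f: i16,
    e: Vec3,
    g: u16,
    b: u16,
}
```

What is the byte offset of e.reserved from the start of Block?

44

Vec3: @0: crc [2B, align 2] → 2; @2: offset [1B, align 1] → 3; +5 pad (align 8); @8: signature [8B, align 8] → 16; @16: reserved [2B, align 2] → 18; +6 tail pad (align 8); size 24, align 8
@0: a [14B, align 2] → 14
@14: d [8B, align 2] → 22
@22: h [1B, align 1] → 23
+1 pad (align 2)
@24: c [2B, align 2] → 26
@26: f [2B, align 2] → 28
@28: e [24B, align 2] → 52
within Vec3: reserved at 16
28 + 16 = 44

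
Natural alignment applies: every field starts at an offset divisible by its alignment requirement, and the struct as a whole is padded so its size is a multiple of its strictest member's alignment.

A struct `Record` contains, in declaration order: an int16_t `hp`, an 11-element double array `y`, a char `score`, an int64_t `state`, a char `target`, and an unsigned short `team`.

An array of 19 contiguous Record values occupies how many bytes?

2280

@0: hp [2B, align 2] → 2
+6 pad (align 8)
@8: y [88B, align 8] → 96
@96: score [1B, align 1] → 97
+7 pad (align 8)
@104: state [8B, align 8] → 112
@112: target [1B, align 1] → 113
+1 pad (align 2)
@114: team [2B, align 2] → 116
+4 tail pad (align 8)
size 120, align 8
array of 19: 19 × 120 = 2280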